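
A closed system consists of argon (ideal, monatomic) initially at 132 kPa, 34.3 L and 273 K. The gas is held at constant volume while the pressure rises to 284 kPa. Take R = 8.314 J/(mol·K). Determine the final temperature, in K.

Isochoric: V stays 34.3 L; P/T = const ⇒ T₂ = 587 K, P₂ = 284 kPa.

587 K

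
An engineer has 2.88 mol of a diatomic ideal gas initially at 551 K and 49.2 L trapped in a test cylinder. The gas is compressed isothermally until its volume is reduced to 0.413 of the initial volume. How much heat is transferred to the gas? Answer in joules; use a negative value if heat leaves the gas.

-11700 J

P₁ = nRT₁/V₁ = 2.88×8.314×551/49.2 = 268 kPa.
Isothermal: T stays 551 K; PV = const ⇒ V₂ = 20.3 L, P₂ = 649 kPa.
ΔU = 0 (ideal gas, T constant).
W = nRT ln(V₂/V₁) = 2.88×8.314×551×ln(0.413) = -11700 J.
Q = ΔU + W = -11700 J.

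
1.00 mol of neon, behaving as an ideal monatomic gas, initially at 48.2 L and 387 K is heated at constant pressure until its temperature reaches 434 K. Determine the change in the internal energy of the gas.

586 J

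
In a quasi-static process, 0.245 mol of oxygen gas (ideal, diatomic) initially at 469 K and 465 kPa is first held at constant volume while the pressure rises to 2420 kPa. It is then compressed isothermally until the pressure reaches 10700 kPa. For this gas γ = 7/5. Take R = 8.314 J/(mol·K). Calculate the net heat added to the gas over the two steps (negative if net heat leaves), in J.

V₁ = nRT₁/P₁ = 0.245×8.314×469/465 = 2.05 L.
Step 1 — Isochoric: V stays 2.05 L; P/T = const ⇒ T₂ = 2440 K, P₂ = 2420 kPa.
W = 0 (no volume change).
ΔU = nCvΔT = 0.245×20.8×(2440−469) = 10000 J.
Q = ΔU = 10000 J.
State after step 1: P = 2420 kPa, V = 2.05 L, T = 2440 K.
Step 2 — Isothermal: T stays 2440 K; PV = const ⇒ V₂ = 0.465 L, P₂ = 10700 kPa.
ΔU = 0 (ideal gas, T constant).
W = nRT ln(V₂/V₁) = 0.245×8.314×2440×ln(0.226) = -7390 J.
Q = ΔU + W = -7390 J.
Net over both steps: W = -7390 J, Q = 2650 J, ΔU = 10000 J.

2650 J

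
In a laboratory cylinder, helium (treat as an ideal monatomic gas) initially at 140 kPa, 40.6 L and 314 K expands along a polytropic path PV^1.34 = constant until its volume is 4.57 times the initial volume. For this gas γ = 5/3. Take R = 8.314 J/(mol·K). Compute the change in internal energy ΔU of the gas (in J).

n = P₁V₁/(RT₁) = 140×40.6/(8.314×314) = 2.18 mol.
Polytropic n=1.34: T₂ = T₁(V₁/V₂)^(n−1) = 314×(0.219)^0.34 = 187 K; P₂ = P₁(V₁/V₂)^n = 18.3 kPa.
For an ideal gas ΔU = nCvΔT with Cv = (3/2)R = 12.5 J/(mol·K).
ΔU = 2.18×12.5×(187−314) = -3440 J.

-3440 J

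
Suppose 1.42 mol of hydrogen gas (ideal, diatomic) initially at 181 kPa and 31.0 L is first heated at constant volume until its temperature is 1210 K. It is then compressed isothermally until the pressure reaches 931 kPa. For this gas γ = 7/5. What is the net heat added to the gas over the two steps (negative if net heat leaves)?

T₁ = P₁V₁/(nR) = 181×31.0/(1.42×8.314) = 475 K.
Step 1 — Isochoric: V stays 31.0 L; P/T = const ⇒ T₂ = 1210 K, P₂ = 461 kPa.
W = 0 (no volume change).
ΔU = nCvΔT = 1.42×20.8×(1210−475) = 21700 J.
Q = ΔU = 21700 J.
State after step 1: P = 461 kPa, V = 31.0 L, T = 1210 K.
Step 2 — Isothermal: T stays 1210 K; PV = const ⇒ V₂ = 15.3 L, P₂ = 931 kPa.
ΔU = 0 (ideal gas, T constant).
W = nRT ln(V₂/V₁) = 1.42×8.314×1210×ln(0.495) = -10000 J.
Q = ΔU + W = -10000 J.
Net over both steps: W = -10000 J, Q = 11600 J, ΔU = 21700 J.

11600 J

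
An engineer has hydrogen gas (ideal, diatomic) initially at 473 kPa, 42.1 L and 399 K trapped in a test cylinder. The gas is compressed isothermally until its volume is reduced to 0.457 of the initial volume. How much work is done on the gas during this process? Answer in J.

n = P₁V₁/(RT₁) = 473×42.1/(8.314×399) = 6.00 mol.
Isothermal: T stays 399 K; PV = const ⇒ V₂ = 19.2 L, P₂ = 1040 kPa.
W = nRT ln(V₂/V₁) = 6.00×8.314×399×ln(0.457) = -15600 J.
Work done on the gas = −W_by = 15600 J.

15600 J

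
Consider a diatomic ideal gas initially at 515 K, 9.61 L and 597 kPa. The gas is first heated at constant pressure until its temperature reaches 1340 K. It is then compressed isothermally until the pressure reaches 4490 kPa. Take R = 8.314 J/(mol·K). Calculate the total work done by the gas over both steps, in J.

n = P₁V₁/(RT₁) = 597×9.61/(8.314×515) = 1.34 mol.
Step 1 — Isobaric: P stays 597 kPa; V/T = const ⇒ T₂ = 1340 K, V₂ = 25.0 L.
W = PΔV = 597×(25.0−9.61) kPa·L = 9190 J.
ΔU = nCvΔT = 1.34×20.8×(1340−515) = 23000 J.
Q = ΔU + W = nCpΔT = 32200 J.
State after step 1: P = 597 kPa, V = 25.0 L, T = 1340 K.
Step 2 — Isothermal: T stays 1340 K; PV = const ⇒ V₂ = 3.32 L, P₂ = 4490 kPa.
ΔU = 0 (ideal gas, T constant).
W = nRT ln(V₂/V₁) = 1.34×8.314×1340×ln(0.133) = -30100 J.
Q = ΔU + W = -30100 J.
Net over both steps: W = -20900 J, Q = 2050 J, ΔU = 23000 J.

-20900 J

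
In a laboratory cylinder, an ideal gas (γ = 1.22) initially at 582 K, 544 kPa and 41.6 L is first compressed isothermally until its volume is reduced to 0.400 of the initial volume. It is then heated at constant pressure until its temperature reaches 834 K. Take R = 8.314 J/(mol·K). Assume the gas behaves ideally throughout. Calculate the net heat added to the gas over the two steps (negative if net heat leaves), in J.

33600 J

n = P₁V₁/(RT₁) = 544×41.6/(8.314×582) = 4.68 mol.
Step 1 — Isothermal: T stays 582 K; PV = const ⇒ V₂ = 16.6 L, P₂ = 1360 kPa.
ΔU = 0 (ideal gas, T constant).
W = nRT ln(V₂/V₁) = 4.68×8.314×582×ln(0.400) = -20700 J.
Q = ΔU + W = -20700 J.
State after step 1: P = 1360 kPa, V = 16.6 L, T = 582 K.
Step 2 — Isobaric: P stays 1360 kPa; V/T = const ⇒ T₂ = 834 K, V₂ = 23.8 L.
W = PΔV = 1360×(23.8−16.6) kPa·L = 9800 J.
ΔU = nCvΔT = 4.68×37.8×(834−582) = 44500 J.
Q = ΔU + W = nCpΔT = 54300 J.
Net over both steps: W = -10900 J, Q = 33600 J, ΔU = 44500 J.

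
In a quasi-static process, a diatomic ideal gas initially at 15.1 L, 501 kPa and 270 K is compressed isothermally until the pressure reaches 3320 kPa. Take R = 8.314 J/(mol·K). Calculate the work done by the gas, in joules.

-14300 J

n = P₁V₁/(RT₁) = 501×15.1/(8.314×270) = 3.37 mol.
Isothermal: T stays 270 K; PV = const ⇒ V₂ = 2.28 L, P₂ = 3320 kPa.
W = nRT ln(V₂/V₁) = 3.37×8.314×270×ln(0.151) = -14300 J.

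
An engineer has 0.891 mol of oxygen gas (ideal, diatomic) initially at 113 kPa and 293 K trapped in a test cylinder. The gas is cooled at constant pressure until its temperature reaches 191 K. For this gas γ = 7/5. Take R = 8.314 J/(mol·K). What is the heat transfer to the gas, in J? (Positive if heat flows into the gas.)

-2640 J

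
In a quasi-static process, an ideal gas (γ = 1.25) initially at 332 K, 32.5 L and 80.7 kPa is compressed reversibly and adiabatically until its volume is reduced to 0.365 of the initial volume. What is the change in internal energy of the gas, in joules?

n = P₁V₁/(RT₁) = 80.7×32.5/(8.314×332) = 0.950 mol.
Adiabatic: TV^(γ−1) = const ⇒ T₂ = 332×(2.74)^0.250 = 427 K; PV^γ = const ⇒ P₂ = 284 kPa.
For an ideal gas ΔU = nCvΔT with Cv = R/(γ−1) = 33.3 J/(mol·K).
ΔU = 0.950×33.3×(427−332) = 3010 J.

3010 J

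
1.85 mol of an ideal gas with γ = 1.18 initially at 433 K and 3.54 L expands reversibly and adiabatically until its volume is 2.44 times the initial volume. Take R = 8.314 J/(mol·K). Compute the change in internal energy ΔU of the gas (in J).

P₁ = nRT₁/V₁ = 1.85×8.314×433/3.54 = 1880 kPa.
Adiabatic: TV^(γ−1) = const ⇒ T₂ = 433×(0.410)^0.180 = 369 K; PV^γ = const ⇒ P₂ = 657 kPa.
For an ideal gas ΔU = nCvΔT with Cv = R/(γ−1) = 46.2 J/(mol·K).
ΔU = 1.85×46.2×(369−433) = -5490 J.

-5490 J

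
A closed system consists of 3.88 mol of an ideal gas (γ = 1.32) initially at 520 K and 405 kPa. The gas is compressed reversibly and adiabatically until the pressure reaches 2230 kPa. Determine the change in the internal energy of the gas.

26800 J

V₁ = nRT₁/P₁ = 3.88×8.314×520/405 = 41.4 L.
Adiabatic: T₂/T₁ = (P₂/P₁)^((γ−1)/γ) ⇒ T₂ = 520×(5.51)^0.242 = 786 K; V₂ = 11.4 L.
For an ideal gas ΔU = nCvΔT with Cv = R/(γ−1) = 26.0 J/(mol·K).
ΔU = 3.88×26.0×(786−520) = 26800 J.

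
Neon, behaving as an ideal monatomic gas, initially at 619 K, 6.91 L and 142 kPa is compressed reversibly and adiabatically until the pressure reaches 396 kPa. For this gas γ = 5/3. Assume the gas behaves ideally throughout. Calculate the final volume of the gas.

3.73 L

Adiabatic: T₂/T₁ = (P₂/P₁)^((γ−1)/γ) ⇒ T₂ = 619×(2.79)^0.400 = 933 K; V₂ = 3.73 L.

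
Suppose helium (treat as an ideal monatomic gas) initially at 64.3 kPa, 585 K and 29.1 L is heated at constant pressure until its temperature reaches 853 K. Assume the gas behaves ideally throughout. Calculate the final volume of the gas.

42.4 L

Isobaric: P stays 64.3 kPa; V/T = const ⇒ T₂ = 853 K, V₂ = 42.4 L.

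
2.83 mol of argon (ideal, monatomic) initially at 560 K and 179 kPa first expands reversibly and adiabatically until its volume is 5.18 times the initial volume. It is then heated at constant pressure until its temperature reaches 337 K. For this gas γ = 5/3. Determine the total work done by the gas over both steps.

16700 J

V₁ = nRT₁/P₁ = 2.83×8.314×560/179 = 73.6 L.
Step 1 — Adiabatic: TV^(γ−1) = const ⇒ T₂ = 560×(0.193)^0.667 = 187 K; PV^γ = const ⇒ P₂ = 11.5 kPa.
ΔU = nCvΔT = 2.83×12.5×(187−560) = -13200 J.
Q = 0 for an adiabatic process, so W = −ΔU = 13200 J.
State after step 1: P = 11.5 kPa, V = 381 L, T = 187 K.
Step 2 — Isobaric: P stays 11.5 kPa; V/T = const ⇒ T₂ = 337 K, V₂ = 687 L.
W = PΔV = 11.5×(687−381) kPa·L = 3530 J.
ΔU = nCvΔT = 2.83×12.5×(337−187) = 5290 J.
Q = ΔU + W = nCpΔT = 8820 J.
Net over both steps: W = 16700 J, Q = 8820 J, ΔU = -7870 J.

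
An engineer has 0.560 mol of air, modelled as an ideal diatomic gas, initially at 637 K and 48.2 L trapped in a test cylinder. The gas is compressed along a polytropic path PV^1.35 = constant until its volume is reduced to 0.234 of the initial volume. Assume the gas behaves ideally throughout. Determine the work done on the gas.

5610 J

P₁ = nRT₁/V₁ = 0.560×8.314×637/48.2 = 61.5 kPa.
Polytropic n=1.35: T₂ = T₁(V₁/V₂)^(n−1) = 637×(4.27)^0.35 = 1060 K; P₂ = P₁(V₁/V₂)^n = 437 kPa.
W = (P₁V₁−P₂V₂)/(n−1) = (61.5×48.2−437×11.3)/0.35 = -5610 J.
Work done on the gas = −W_by = 5610 J.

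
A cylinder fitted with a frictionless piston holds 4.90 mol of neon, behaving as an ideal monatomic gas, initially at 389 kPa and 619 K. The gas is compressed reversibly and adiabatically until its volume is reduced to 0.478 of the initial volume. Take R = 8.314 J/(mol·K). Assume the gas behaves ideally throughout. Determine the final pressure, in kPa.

1330 kPa

V₁ = nRT₁/P₁ = 4.90×8.314×619/389 = 64.8 L.
Adiabatic: TV^(γ−1) = const ⇒ T₂ = 619×(2.09)^0.667 = 1010 K; PV^γ = const ⇒ P₂ = 1330 kPa.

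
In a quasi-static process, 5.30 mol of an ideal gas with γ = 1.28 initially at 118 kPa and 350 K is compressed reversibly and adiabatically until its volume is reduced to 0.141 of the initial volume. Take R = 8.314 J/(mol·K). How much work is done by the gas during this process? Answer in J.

-40200 J

V₁ = nRT₁/P₁ = 5.30×8.314×350/118 = 131 L.
Adiabatic: TV^(γ−1) = const ⇒ T₂ = 350×(7.09)^0.280 = 606 K; PV^γ = const ⇒ P₂ = 1450 kPa.
ΔU = nCvΔT = 5.30×29.7×(606−350) = 40200 J.
Q = 0 for an adiabatic process, so W = −ΔU = -40200 J.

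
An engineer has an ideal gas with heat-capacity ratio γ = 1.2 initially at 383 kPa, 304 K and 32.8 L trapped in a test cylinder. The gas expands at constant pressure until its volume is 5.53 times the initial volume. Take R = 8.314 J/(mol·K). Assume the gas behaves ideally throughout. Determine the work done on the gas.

n = P₁V₁/(RT₁) = 383×32.8/(8.314×304) = 4.97 mol.
Isobaric: P stays 383 kPa; V/T = const ⇒ T₂ = 1680 K, V₂ = 181 L.
W = PΔV = 383×(181−32.8) kPa·L = 56900 J.
Work done on the gas = −W_by = -56900 J.

-56900 J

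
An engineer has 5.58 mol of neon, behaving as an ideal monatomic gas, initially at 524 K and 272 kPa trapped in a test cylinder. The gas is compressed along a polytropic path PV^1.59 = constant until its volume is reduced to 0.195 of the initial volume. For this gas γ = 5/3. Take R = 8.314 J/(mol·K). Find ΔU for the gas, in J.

V₁ = nRT₁/P₁ = 5.58×8.314×524/272 = 89.4 L.
Polytropic n=1.59: T₂ = T₁(V₁/V₂)^(n−1) = 524×(5.13)^0.59 = 1370 K; P₂ = P₁(V₁/V₂)^n = 3660 kPa.
For an ideal gas ΔU = nCvΔT with Cv = (3/2)R = 12.5 J/(mol·K).
ΔU = 5.58×12.5×(1370−524) = 59200 J.

59200 J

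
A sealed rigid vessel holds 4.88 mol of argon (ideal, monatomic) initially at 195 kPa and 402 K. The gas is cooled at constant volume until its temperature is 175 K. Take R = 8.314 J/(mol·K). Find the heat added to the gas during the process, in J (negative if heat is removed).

-13800 J

V₁ = nRT₁/P₁ = 4.88×8.314×402/195 = 83.6 L.
Isochoric: V stays 83.6 L; P/T = const ⇒ T₂ = 175 K, P₂ = 84.9 kPa.
W = 0 (no volume change).
ΔU = nCvΔT = 4.88×12.5×(175−402) = -13800 J.
Q = ΔU = -13800 J.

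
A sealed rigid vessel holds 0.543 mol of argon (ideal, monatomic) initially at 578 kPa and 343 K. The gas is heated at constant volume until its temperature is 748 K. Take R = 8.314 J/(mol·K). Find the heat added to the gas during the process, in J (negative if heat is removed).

2740 J

V₁ = nRT₁/P₁ = 0.543×8.314×343/578 = 2.68 L.
Isochoric: V stays 2.68 L; P/T = const ⇒ T₂ = 748 K, P₂ = 1260 kPa.
W = 0 (no volume change).
ΔU = nCvΔT = 0.543×12.5×(748−343) = 2740 J.
Q = ΔU = 2740 J.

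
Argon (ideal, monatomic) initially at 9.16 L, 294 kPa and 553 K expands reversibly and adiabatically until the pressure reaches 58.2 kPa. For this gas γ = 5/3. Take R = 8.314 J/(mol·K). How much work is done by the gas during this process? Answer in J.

1930 J

n = P₁V₁/(RT₁) = 294×9.16/(8.314×553) = 0.586 mol.
Adiabatic: T₂/T₁ = (P₂/P₁)^((γ−1)/γ) ⇒ T₂ = 553×(0.198)^0.400 = 289 K; V₂ = 24.2 L.
ΔU = nCvΔT = 0.586×12.5×(289−553) = -1930 J.
Q = 0 for an adiabatic process, so W = −ΔU = 1930 J.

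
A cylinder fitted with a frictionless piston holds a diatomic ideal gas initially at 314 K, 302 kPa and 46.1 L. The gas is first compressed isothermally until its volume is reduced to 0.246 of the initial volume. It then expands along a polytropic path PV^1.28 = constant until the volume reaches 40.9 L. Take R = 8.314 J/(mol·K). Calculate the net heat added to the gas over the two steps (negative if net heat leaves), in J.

-15000 J

n = P₁V₁/(RT₁) = 302×46.1/(8.314×314) = 5.33 mol.
Step 1 — Isothermal: T stays 314 K; PV = const ⇒ V₂ = 11.3 L, P₂ = 1230 kPa.
ΔU = 0 (ideal gas, T constant).
W = nRT ln(V₂/V₁) = 5.33×8.314×314×ln(0.246) = -19500 J.
Q = ΔU + W = -19500 J.
State after step 1: P = 1230 kPa, V = 11.3 L, T = 314 K.
Step 2 — Polytropic n=1.28: T₂ = T₁(V₁/V₂)^(n−1) = 314×(0.277)^0.28 = 219 K; P₂ = P₁(V₁/V₂)^n = 238 kPa.
W = (P₁V₁−P₂V₂)/(n−1) = (1230×11.3−238×40.9)/0.28 = 15000 J.
ΔU = nCvΔT = 5.33×20.8×(219−314) = -10500 J.
Q = ΔU + W = 4500 J.
Net over both steps: W = -4520 J, Q = -15000 J, ΔU = -10500 J.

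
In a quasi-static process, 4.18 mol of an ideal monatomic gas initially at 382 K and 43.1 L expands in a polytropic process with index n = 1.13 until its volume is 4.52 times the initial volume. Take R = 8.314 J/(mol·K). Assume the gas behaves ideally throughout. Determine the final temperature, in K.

314 K

P₁ = nRT₁/V₁ = 4.18×8.314×382/43.1 = 308 kPa.
Polytropic n=1.13: T₂ = T₁(V₁/V₂)^(n−1) = 382×(0.221)^0.13 = 314 K; P₂ = P₁(V₁/V₂)^n = 56.0 kPa.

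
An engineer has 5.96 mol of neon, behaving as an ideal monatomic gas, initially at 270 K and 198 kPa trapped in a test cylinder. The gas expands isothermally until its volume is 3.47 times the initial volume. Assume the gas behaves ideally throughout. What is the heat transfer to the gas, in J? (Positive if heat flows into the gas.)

V₁ = nRT₁/P₁ = 5.96×8.314×270/198 = 67.6 L.
Isothermal: T stays 270 K; PV = const ⇒ V₂ = 234 L, P₂ = 57.1 kPa.
ΔU = 0 (ideal gas, T constant).
W = nRT ln(V₂/V₁) = 5.96×8.314×270×ln(3.47) = 16600 J.
Q = ΔU + W = 16600 J.

16600 J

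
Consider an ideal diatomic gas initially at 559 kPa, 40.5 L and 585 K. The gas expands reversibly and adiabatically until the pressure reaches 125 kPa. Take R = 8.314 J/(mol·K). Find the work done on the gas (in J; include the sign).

-19700 J

n = P₁V₁/(RT₁) = 559×40.5/(8.314×585) = 4.65 mol.
Adiabatic: T₂/T₁ = (P₂/P₁)^((γ−1)/γ) ⇒ T₂ = 585×(0.224)^0.286 = 381 K; V₂ = 118 L.
ΔU = nCvΔT = 4.65×20.8×(381−585) = -19700 J.
Q = 0 for an adiabatic process, so W = −ΔU = 19700 J.
Work done on the gas = −W_by = -19700 J.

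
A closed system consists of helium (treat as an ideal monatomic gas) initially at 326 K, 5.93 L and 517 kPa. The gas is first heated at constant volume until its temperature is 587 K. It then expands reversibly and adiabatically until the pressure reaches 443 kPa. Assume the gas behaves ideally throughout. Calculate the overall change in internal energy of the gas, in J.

n = P₁V₁/(RT₁) = 517×5.93/(8.314×326) = 1.13 mol.
Step 1 — Isochoric: V stays 5.93 L; P/T = const ⇒ T₂ = 587 K, P₂ = 931 kPa.
W = 0 (no volume change).
ΔU = nCvΔT = 1.13×12.5×(587−326) = 3680 J.
Q = ΔU = 3680 J.
State after step 1: P = 931 kPa, V = 5.93 L, T = 587 K.
Step 2 — Adiabatic: T₂/T₁ = (P₂/P₁)^((γ−1)/γ) ⇒ T₂ = 587×(0.476)^0.400 = 436 K; V₂ = 9.26 L.
ΔU = nCvΔT = 1.13×12.5×(436−587) = -2130 J.
Q = 0 for an adiabatic process, so W = −ΔU = 2130 J.
Net over both steps: W = 2130 J, Q = 3680 J, ΔU = 1550 J.

1550 J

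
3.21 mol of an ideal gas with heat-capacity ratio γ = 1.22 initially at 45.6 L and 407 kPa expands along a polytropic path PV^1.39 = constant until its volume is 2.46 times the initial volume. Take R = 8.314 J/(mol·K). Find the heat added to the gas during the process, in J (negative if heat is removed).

-10900 J

T₁ = P₁V₁/(nR) = 407×45.6/(3.21×8.314) = 695 K.
Polytropic n=1.39: T₂ = T₁(V₁/V₂)^(n−1) = 695×(0.407)^0.39 = 490 K; P₂ = P₁(V₁/V₂)^n = 116 kPa.
W = (P₁V₁−P₂V₂)/(n−1) = (407×45.6−116×112)/0.39 = 14100 J.
ΔU = nCvΔT = 3.21×37.8×(490−695) = -25000 J.
Q = ΔU + W = -10900 J.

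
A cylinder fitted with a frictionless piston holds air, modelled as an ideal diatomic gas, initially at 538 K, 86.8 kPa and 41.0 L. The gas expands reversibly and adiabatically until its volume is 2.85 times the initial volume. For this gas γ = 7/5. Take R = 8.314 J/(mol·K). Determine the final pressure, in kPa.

Adiabatic: TV^(γ−1) = const ⇒ T₂ = 538×(0.351)^0.400 = 354 K; PV^γ = const ⇒ P₂ = 20.0 kPa.

20.0 kPa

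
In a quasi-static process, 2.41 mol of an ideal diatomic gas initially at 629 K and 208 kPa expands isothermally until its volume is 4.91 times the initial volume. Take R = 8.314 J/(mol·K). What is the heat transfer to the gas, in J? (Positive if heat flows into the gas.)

V₁ = nRT₁/P₁ = 2.41×8.314×629/208 = 60.6 L.
Isothermal: T stays 629 K; PV = const ⇒ V₂ = 298 L, P₂ = 42.4 kPa.
ΔU = 0 (ideal gas, T constant).
W = nRT ln(V₂/V₁) = 2.41×8.314×629×ln(4.91) = 20100 J.
Q = ΔU + W = 20100 J.

20100 J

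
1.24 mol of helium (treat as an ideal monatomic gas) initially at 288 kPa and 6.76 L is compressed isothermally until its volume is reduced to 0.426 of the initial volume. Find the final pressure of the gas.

T₁ = P₁V₁/(nR) = 288×6.76/(1.24×8.314) = 189 K.
Isothermal: T stays 189 K; PV = const ⇒ V₂ = 2.88 L, P₂ = 676 kPa.

676 kPa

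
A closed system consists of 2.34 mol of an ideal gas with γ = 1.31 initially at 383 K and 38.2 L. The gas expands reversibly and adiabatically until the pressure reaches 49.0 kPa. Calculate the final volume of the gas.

P₁ = nRT₁/V₁ = 2.34×8.314×383/38.2 = 195 kPa.
Adiabatic: T₂/T₁ = (P₂/P₁)^((γ−1)/γ) ⇒ T₂ = 383×(0.251)^0.237 = 276 K; V₂ = 110 L.

110 L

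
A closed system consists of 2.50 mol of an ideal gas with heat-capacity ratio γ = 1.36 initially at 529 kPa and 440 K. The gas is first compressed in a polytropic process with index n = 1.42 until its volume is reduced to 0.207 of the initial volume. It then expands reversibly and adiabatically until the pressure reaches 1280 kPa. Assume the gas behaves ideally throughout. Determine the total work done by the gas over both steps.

V₁ = nRT₁/P₁ = 2.50×8.314×440/529 = 17.3 L.
Step 1 — Polytropic n=1.42: T₂ = T₁(V₁/V₂)^(n−1) = 440×(4.83)^0.42 = 853 K; P₂ = P₁(V₁/V₂)^n = 4950 kPa.
W = (P₁V₁−P₂V₂)/(n−1) = (529×17.3−4950×3.58)/0.42 = -20400 J.
ΔU = nCvΔT = 2.50×23.1×(853−440) = 23800 J.
Q = ΔU + W = 3400 J.
State after step 1: P = 4950 kPa, V = 3.58 L, T = 853 K.
Step 2 — Adiabatic: T₂/T₁ = (P₂/P₁)^((γ−1)/γ) ⇒ T₂ = 853×(0.258)^0.265 = 596 K; V₂ = 9.68 L.
ΔU = nCvΔT = 2.50×23.1×(596−853) = -14800 J.
Q = 0 for an adiabatic process, so W = −ΔU = 14800 J.
Net over both steps: W = -5600 J, Q = 3400 J, ΔU = 9000 J.

-5600 J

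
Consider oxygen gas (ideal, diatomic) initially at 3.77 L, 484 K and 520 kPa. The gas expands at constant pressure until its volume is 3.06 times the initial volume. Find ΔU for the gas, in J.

n = P₁V₁/(RT₁) = 520×3.77/(8.314×484) = 0.487 mol.
Isobaric: P stays 520 kPa; V/T = const ⇒ T₂ = 1480 K, V₂ = 11.5 L.
For an ideal gas ΔU = nCvΔT with Cv = (5/2)R = 20.8 J/(mol·K).
ΔU = 0.487×20.8×(1480−484) = 10100 J.

10100 J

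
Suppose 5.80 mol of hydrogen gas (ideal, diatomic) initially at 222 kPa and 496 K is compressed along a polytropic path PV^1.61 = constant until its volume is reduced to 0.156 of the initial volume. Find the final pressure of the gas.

V₁ = nRT₁/P₁ = 5.80×8.314×496/222 = 108 L.
Polytropic n=1.61: T₂ = T₁(V₁/V₂)^(n−1) = 496×(6.41)^0.61 = 1540 K; P₂ = P₁(V₁/V₂)^n = 4420 kPa.

4420 kPa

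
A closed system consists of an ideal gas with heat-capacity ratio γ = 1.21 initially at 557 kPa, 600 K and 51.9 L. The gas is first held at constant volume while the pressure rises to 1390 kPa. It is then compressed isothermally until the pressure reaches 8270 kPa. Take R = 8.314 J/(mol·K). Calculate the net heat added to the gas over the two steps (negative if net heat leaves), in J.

77200 J

n = P₁V₁/(RT₁) = 557×51.9/(8.314×600) = 5.80 mol.
Step 1 — Isochoric: V stays 51.9 L; P/T = const ⇒ T₂ = 1500 K, P₂ = 1390 kPa.
W = 0 (no volume change).
ΔU = nCvΔT = 5.80×39.6×(1500−600) = 206000 J.
Q = ΔU = 206000 J.
State after step 1: P = 1390 kPa, V = 51.9 L, T = 1500 K.
Step 2 — Isothermal: T stays 1500 K; PV = const ⇒ V₂ = 8.72 L, P₂ = 8270 kPa.
ΔU = 0 (ideal gas, T constant).
W = nRT ln(V₂/V₁) = 5.80×8.314×1500×ln(0.168) = -129000 J.
Q = ΔU + W = -129000 J.
Net over both steps: W = -129000 J, Q = 77200 J, ΔU = 206000 J.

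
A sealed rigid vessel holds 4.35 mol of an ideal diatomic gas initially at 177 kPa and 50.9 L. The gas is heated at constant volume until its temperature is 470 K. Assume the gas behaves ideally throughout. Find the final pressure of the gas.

T₁ = P₁V₁/(nR) = 177×50.9/(4.35×8.314) = 249 K.
Isochoric: V stays 50.9 L; P/T = const ⇒ T₂ = 470 K, P₂ = 334 kPa.

334 kPa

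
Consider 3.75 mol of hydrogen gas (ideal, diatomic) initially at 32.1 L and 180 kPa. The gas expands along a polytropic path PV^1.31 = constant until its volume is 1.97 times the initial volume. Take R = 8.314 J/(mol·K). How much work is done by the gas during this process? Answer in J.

3530 J

T₁ = P₁V₁/(nR) = 180×32.1/(3.75×8.314) = 185 K.
Polytropic n=1.31: T₂ = T₁(V₁/V₂)^(n−1) = 185×(0.508)^0.31 = 150 K; P₂ = P₁(V₁/V₂)^n = 74.0 kPa.
W = (P₁V₁−P₂V₂)/(n−1) = (180×32.1−74.0×63.2)/0.31 = 3530 J.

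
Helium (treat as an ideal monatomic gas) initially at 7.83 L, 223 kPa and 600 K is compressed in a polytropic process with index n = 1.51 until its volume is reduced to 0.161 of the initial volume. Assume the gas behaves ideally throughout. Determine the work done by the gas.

n = P₁V₁/(RT₁) = 223×7.83/(8.314×600) = 0.350 mol.
Polytropic n=1.51: T₂ = T₁(V₁/V₂)^(n−1) = 600×(6.21)^0.51 = 1520 K; P₂ = P₁(V₁/V₂)^n = 3520 kPa.
W = (P₁V₁−P₂V₂)/(n−1) = (223×7.83−3520×1.26)/0.51 = -5270 J.

-5270 J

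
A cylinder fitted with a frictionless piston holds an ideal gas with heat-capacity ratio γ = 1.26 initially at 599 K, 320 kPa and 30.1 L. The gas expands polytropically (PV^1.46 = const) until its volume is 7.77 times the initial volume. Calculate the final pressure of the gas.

16.0 kPa

Polytropic n=1.46: T₂ = T₁(V₁/V₂)^(n−1) = 599×(0.129)^0.46 = 233 K; P₂ = P₁(V₁/V₂)^n = 16.0 kPa.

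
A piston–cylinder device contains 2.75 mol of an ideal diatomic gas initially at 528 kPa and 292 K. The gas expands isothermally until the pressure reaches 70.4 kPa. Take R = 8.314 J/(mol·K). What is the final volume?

V₁ = nRT₁/P₁ = 2.75×8.314×292/528 = 12.6 L.
Isothermal: T stays 292 K; PV = const ⇒ V₂ = 94.8 L, P₂ = 70.4 kPa.

94.8 L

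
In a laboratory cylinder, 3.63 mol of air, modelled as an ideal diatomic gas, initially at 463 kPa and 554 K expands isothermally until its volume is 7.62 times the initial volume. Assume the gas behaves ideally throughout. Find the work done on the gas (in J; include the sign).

-34000 J

V₁ = nRT₁/P₁ = 3.63×8.314×554/463 = 36.1 L.
Isothermal: T stays 554 K; PV = const ⇒ V₂ = 275 L, P₂ = 60.8 kPa.
W = nRT ln(V₂/V₁) = 3.63×8.314×554×ln(7.62) = 34000 J.
Work done on the gas = −W_by = -34000 J.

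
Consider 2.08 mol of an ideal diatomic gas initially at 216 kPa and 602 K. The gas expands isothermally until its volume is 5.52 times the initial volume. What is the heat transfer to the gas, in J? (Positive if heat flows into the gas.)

17800 J

V₁ = nRT₁/P₁ = 2.08×8.314×602/216 = 48.2 L.
Isothermal: T stays 602 K; PV = const ⇒ V₂ = 266 L, P₂ = 39.1 kPa.
ΔU = 0 (ideal gas, T constant).
W = nRT ln(V₂/V₁) = 2.08×8.314×602×ln(5.52) = 17800 J.
Q = ΔU + W = 17800 J.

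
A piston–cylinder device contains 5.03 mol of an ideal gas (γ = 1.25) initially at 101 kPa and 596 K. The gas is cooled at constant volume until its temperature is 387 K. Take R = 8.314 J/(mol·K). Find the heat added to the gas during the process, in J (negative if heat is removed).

-35000 J

V₁ = nRT₁/P₁ = 5.03×8.314×596/101 = 247 L.
Isochoric: V stays 247 L; P/T = const ⇒ T₂ = 387 K, P₂ = 65.6 kPa.
W = 0 (no volume change).
ΔU = nCvΔT = 5.03×33.3×(387−596) = -35000 J.
Q = ΔU = -35000 J.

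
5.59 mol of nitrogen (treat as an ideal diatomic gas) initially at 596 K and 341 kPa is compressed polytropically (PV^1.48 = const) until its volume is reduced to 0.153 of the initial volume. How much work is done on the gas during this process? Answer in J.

V₁ = nRT₁/P₁ = 5.59×8.314×596/341 = 81.2 L.
Polytropic n=1.48: T₂ = T₁(V₁/V₂)^(n−1) = 596×(6.54)^0.48 = 1470 K; P₂ = P₁(V₁/V₂)^n = 5490 kPa.
W = (P₁V₁−P₂V₂)/(n−1) = (341×81.2−5490×12.4)/0.48 = -84400 J.
Work done on the gas = −W_by = 84400 J.

84400 J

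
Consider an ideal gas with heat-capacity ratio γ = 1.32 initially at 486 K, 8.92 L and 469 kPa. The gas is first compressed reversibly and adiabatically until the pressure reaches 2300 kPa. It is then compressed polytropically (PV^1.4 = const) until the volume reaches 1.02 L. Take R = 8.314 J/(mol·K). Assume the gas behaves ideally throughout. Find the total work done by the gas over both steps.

-13400 J

n = P₁V₁/(RT₁) = 469×8.92/(8.314×486) = 1.04 mol.
Step 1 — Adiabatic: T₂/T₁ = (P₂/P₁)^((γ−1)/γ) ⇒ T₂ = 486×(4.90)^0.242 = 715 K; V₂ = 2.67 L.
ΔU = nCvΔT = 1.04×26.0×(715−486) = 6150 J.
Q = 0 for an adiabatic process, so W = −ΔU = -6150 J.
State after step 1: P = 2300 kPa, V = 2.67 L, T = 715 K.
Step 2 — Polytropic n=1.4: T₂ = T₁(V₁/V₂)^(n−1) = 715×(2.62)^0.40 = 1050 K; P₂ = P₁(V₁/V₂)^n = 8870 kPa.
W = (P₁V₁−P₂V₂)/(n−1) = (2300×2.67−8870×1.02)/0.40 = -7230 J.
ΔU = nCvΔT = 1.04×26.0×(1050−715) = 9040 J.
Q = ΔU + W = 1810 J.
Net over both steps: W = -13400 J, Q = 1810 J, ΔU = 15200 J.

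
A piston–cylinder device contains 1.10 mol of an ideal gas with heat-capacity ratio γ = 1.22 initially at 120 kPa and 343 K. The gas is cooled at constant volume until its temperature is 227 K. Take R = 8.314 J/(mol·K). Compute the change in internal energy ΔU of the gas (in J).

-4820 J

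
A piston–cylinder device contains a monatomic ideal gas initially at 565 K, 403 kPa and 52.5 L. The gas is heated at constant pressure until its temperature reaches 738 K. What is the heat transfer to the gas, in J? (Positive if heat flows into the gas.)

16200 J

n = P₁V₁/(RT₁) = 403×52.5/(8.314×565) = 4.50 mol.
Isobaric: P stays 403 kPa; V/T = const ⇒ T₂ = 738 K, V₂ = 68.6 L.
W = PΔV = 403×(68.6−52.5) kPa·L = 6480 J.
ΔU = nCvΔT = 4.50×12.5×(738−565) = 9720 J.
Q = ΔU + W = nCpΔT = 16200 J.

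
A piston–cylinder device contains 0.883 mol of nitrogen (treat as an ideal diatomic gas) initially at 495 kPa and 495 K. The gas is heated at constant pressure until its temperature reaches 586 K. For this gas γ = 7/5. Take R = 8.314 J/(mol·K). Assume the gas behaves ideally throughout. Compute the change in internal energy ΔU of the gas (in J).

V₁ = nRT₁/P₁ = 0.883×8.314×495/495 = 7.34 L.
Isobaric: P stays 495 kPa; V/T = const ⇒ T₂ = 586 K, V₂ = 8.69 L.
For an ideal gas ΔU = nCvΔT with Cv = (5/2)R = 20.8 J/(mol·K).
ΔU = 0.883×20.8×(586−495) = 1670 J.

1670 J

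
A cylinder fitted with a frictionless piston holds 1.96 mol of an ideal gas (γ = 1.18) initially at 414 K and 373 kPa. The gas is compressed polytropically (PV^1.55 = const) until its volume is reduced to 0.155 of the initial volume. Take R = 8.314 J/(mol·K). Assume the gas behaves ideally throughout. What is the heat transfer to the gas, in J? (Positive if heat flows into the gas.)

V₁ = nRT₁/P₁ = 1.96×8.314×414/373 = 18.1 L.
Polytropic n=1.55: T₂ = T₁(V₁/V₂)^(n−1) = 414×(6.45)^0.55 = 1150 K; P₂ = P₁(V₁/V₂)^n = 6710 kPa.
W = (P₁V₁−P₂V₂)/(n−1) = (373×18.1−6710×2.80)/0.55 = -21900 J.
ΔU = nCvΔT = 1.96×46.2×(1150−414) = 67000 J.
Q = ΔU + W = 45100 J.

45100 J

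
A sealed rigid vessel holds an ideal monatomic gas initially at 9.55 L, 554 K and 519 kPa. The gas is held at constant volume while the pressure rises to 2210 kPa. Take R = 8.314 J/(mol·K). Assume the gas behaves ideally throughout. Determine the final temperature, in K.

2360 K

Isochoric: V stays 9.55 L; P/T = const ⇒ T₂ = 2360 K, P₂ = 2210 kPa.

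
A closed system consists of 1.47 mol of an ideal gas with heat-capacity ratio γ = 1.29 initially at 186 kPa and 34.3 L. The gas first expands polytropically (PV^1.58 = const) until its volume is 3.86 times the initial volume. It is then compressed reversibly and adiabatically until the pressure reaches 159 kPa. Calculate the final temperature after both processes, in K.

372 K

T₁ = P₁V₁/(nR) = 186×34.3/(1.47×8.314) = 522 K.
Step 1 — Polytropic n=1.58: T₂ = T₁(V₁/V₂)^(n−1) = 522×(0.259)^0.58 = 238 K; P₂ = P₁(V₁/V₂)^n = 22.0 kPa.
W = (P₁V₁−P₂V₂)/(n−1) = (186×34.3−22.0×132)/0.58 = 5970 J.
ΔU = nCvΔT = 1.47×28.7×(238−522) = -11900 J.
Q = ΔU + W = -5970 J.
State after step 1: P = 22.0 kPa, V = 132 L, T = 238 K.
Step 2 — Adiabatic: T₂/T₁ = (P₂/P₁)^((γ−1)/γ) ⇒ T₂ = 238×(7.22)^0.225 = 372 K; V₂ = 28.6 L.
ΔU = nCvΔT = 1.47×28.7×(372−238) = 5630 J.
Q = 0 for an adiabatic process, so W = −ΔU = -5630 J.
Net over both steps: W = 349 J, Q = -5970 J, ΔU = -6320 J.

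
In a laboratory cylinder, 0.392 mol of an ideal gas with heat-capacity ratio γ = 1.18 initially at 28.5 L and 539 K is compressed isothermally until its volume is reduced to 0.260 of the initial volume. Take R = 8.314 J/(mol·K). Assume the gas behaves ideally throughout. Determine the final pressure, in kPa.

237 kPa

P₁ = nRT₁/V₁ = 0.392×8.314×539/28.5 = 61.6 kPa.
Isothermal: T stays 539 K; PV = const ⇒ V₂ = 7.41 L, P₂ = 237 kPa.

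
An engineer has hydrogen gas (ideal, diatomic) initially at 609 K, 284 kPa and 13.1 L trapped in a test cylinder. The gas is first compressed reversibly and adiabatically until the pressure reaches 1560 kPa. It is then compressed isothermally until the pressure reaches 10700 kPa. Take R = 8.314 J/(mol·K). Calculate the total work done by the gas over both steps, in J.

-17500 J

n = P₁V₁/(RT₁) = 284×13.1/(8.314×609) = 0.735 mol.
Step 1 — Adiabatic: T₂/T₁ = (P₂/P₁)^((γ−1)/γ) ⇒ T₂ = 609×(5.49)^0.286 = 991 K; V₂ = 3.88 L.
ΔU = nCvΔT = 0.735×20.8×(991−609) = 5830 J.
Q = 0 for an adiabatic process, so W = −ΔU = -5830 J.
State after step 1: P = 1560 kPa, V = 3.88 L, T = 991 K.
Step 2 — Isothermal: T stays 991 K; PV = const ⇒ V₂ = 0.566 L, P₂ = 10700 kPa.
ΔU = 0 (ideal gas, T constant).
W = nRT ln(V₂/V₁) = 0.735×8.314×991×ln(0.146) = -11700 J.
Q = ΔU + W = -11700 J.
Net over both steps: W = -17500 J, Q = -11700 J, ΔU = 5830 J.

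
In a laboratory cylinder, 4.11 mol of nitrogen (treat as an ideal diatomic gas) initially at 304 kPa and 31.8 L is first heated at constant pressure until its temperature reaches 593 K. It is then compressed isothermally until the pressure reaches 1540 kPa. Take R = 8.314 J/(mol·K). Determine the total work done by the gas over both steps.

-22300 J

T₁ = P₁V₁/(nR) = 304×31.8/(4.11×8.314) = 283 K.
Step 1 — Isobaric: P stays 304 kPa; V/T = const ⇒ T₂ = 593 K, V₂ = 66.7 L.
W = PΔV = 304×(66.7−31.8) kPa·L = 10600 J.
ΔU = nCvΔT = 4.11×20.8×(593−283) = 26500 J.
Q = ΔU + W = nCpΔT = 37100 J.
State after step 1: P = 304 kPa, V = 66.7 L, T = 593 K.
Step 2 — Isothermal: T stays 593 K; PV = const ⇒ V₂ = 13.2 L, P₂ = 1540 kPa.
ΔU = 0 (ideal gas, T constant).
W = nRT ln(V₂/V₁) = 4.11×8.314×593×ln(0.197) = -32900 J.
Q = ΔU + W = -32900 J.
Net over both steps: W = -22300 J, Q = 4210 J, ΔU = 26500 J.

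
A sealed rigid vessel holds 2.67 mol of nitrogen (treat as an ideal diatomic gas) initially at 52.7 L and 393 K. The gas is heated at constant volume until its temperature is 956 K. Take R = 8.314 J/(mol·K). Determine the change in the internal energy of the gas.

P₁ = nRT₁/V₁ = 2.67×8.314×393/52.7 = 166 kPa.
Isochoric: V stays 52.7 L; P/T = const ⇒ T₂ = 956 K, P₂ = 403 kPa.
For an ideal gas ΔU = nCvΔT with Cv = (5/2)R = 20.8 J/(mol·K).
ΔU = 2.67×20.8×(956−393) = 31200 J.

31200 J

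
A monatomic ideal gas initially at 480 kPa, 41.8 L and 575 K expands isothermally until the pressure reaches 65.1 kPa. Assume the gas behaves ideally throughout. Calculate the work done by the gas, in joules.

n = P₁V₁/(RT₁) = 480×41.8/(8.314×575) = 4.20 mol.
Isothermal: T stays 575 K; PV = const ⇒ V₂ = 308 L, P₂ = 65.1 kPa.
W = nRT ln(V₂/V₁) = 4.20×8.314×575×ln(7.37) = 40100 J.

40100 J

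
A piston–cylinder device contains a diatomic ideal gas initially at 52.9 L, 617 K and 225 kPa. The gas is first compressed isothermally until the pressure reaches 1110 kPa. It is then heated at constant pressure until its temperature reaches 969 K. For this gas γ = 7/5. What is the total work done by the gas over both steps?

-12200 J

n = P₁V₁/(RT₁) = 225×52.9/(8.314×617) = 2.32 mol.
Step 1 — Isothermal: T stays 617 K; PV = const ⇒ V₂ = 10.7 L, P₂ = 1110 kPa.
ΔU = 0 (ideal gas, T constant).
W = nRT ln(V₂/V₁) = 2.32×8.314×617×ln(0.203) = -19000 J.
Q = ΔU + W = -19000 J.
State after step 1: P = 1110 kPa, V = 10.7 L, T = 617 K.
Step 2 — Isobaric: P stays 1110 kPa; V/T = const ⇒ T₂ = 969 K, V₂ = 16.8 L.
W = PΔV = 1110×(16.8−10.7) kPa·L = 6790 J.
ΔU = nCvΔT = 2.32×20.8×(969−617) = 17000 J.
Q = ΔU + W = nCpΔT = 23800 J.
Net over both steps: W = -12200 J, Q = 4770 J, ΔU = 17000 J.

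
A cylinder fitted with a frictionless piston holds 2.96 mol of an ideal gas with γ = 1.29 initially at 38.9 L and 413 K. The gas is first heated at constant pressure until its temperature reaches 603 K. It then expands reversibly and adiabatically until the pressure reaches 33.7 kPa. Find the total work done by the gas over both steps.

P₁ = nRT₁/V₁ = 2.96×8.314×413/38.9 = 261 kPa.
Step 1 — Isobaric: P stays 261 kPa; V/T = const ⇒ T₂ = 603 K, V₂ = 56.8 L.
W = PΔV = 261×(56.8−38.9) kPa·L = 4680 J.
ΔU = nCvΔT = 2.96×28.7×(603−413) = 16100 J.
Q = ΔU + W = nCpΔT = 20800 J.
State after step 1: P = 261 kPa, V = 56.8 L, T = 603 K.
Step 2 — Adiabatic: T₂/T₁ = (P₂/P₁)^((γ−1)/γ) ⇒ T₂ = 603×(0.129)^0.225 = 381 K; V₂ = 278 L.
ΔU = nCvΔT = 2.96×28.7×(381−603) = -18900 J.
Q = 0 for an adiabatic process, so W = −ΔU = 18900 J.
Net over both steps: W = 23600 J, Q = 20800 J, ΔU = -2760 J.

23600 J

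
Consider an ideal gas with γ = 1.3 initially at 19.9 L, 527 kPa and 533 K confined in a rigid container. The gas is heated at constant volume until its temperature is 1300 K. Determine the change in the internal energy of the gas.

n = P₁V₁/(RT₁) = 527×19.9/(8.314×533) = 2.37 mol.
Isochoric: V stays 19.9 L; P/T = const ⇒ T₂ = 1300 K, P₂ = 1290 kPa.
For an ideal gas ΔU = nCvΔT with Cv = R/(γ−1) = 27.7 J/(mol·K).
ΔU = 2.37×27.7×(1300−533) = 50300 J.

50300 J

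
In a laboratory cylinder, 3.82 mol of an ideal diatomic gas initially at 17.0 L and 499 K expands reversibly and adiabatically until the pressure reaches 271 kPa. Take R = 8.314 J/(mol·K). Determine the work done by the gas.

11800 J

P₁ = nRT₁/V₁ = 3.82×8.314×499/17.0 = 932 kPa.
Adiabatic: T₂/T₁ = (P₂/P₁)^((γ−1)/γ) ⇒ T₂ = 499×(0.291)^0.286 = 351 K; V₂ = 41.1 L.
ΔU = nCvΔT = 3.82×20.8×(351−499) = -11800 J.
Q = 0 for an adiabatic process, so W = −ΔU = 11800 J.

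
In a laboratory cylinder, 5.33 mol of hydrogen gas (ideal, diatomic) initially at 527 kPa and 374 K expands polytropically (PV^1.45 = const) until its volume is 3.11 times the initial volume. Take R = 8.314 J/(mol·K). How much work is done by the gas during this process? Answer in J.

V₁ = nRT₁/P₁ = 5.33×8.314×374/527 = 31.4 L.
Polytropic n=1.45: T₂ = T₁(V₁/V₂)^(n−1) = 374×(0.322)^0.45 = 224 K; P₂ = P₁(V₁/V₂)^n = 102 kPa.
W = (P₁V₁−P₂V₂)/(n−1) = (527×31.4−102×97.8)/0.45 = 14700 J.

14700 J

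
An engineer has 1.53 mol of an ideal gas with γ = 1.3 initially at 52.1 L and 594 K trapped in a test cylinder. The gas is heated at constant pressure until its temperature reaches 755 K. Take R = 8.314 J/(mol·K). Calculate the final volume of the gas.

P₁ = nRT₁/V₁ = 1.53×8.314×594/52.1 = 145 kPa.
Isobaric: P stays 145 kPa; V/T = const ⇒ T₂ = 755 K, V₂ = 66.2 L.

66.2 L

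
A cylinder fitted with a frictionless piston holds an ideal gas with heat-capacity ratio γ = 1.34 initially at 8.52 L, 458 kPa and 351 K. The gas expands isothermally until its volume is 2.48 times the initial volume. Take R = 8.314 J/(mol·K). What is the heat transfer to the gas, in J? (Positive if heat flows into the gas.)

3540 J

n = P₁V₁/(RT₁) = 458×8.52/(8.314×351) = 1.34 mol.
Isothermal: T stays 351 K; PV = const ⇒ V₂ = 21.1 L, P₂ = 185 kPa.
ΔU = 0 (ideal gas, T constant).
W = nRT ln(V₂/V₁) = 1.34×8.314×351×ln(2.48) = 3540 J.
Q = ΔU + W = 3540 J.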